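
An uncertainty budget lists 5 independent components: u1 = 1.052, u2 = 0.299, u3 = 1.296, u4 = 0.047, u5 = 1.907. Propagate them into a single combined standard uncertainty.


uc = sqrt(1.052^2 + 0.299^2 + 1.296^2 + 0.047^2 + 1.907^2)
uc = sqrt(6.514579)
uc = 2.5524

2.5524


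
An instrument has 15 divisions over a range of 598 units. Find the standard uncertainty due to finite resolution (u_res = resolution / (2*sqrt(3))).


resolution = range / divisions
resolution = 598 / 15 = 39.866667
u_res = resolution / (2*sqrt(3))
u_res = 39.866667 / 3.4641016
u_res = 11.5085

11.5085


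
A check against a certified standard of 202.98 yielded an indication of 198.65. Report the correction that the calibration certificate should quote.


Correction = standard - reading
= 202.98 - 198.65
= 4.3300

4.3300


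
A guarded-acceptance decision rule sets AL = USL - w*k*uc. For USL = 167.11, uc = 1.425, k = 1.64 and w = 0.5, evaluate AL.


U = k * uc = 1.64 * 1.425 = 2.337
guard band g = w * U = 0.5 * 2.337 = 1.1685
AL = USL - g = 167.11 - 1.1685
AL = 165.9415

165.9415


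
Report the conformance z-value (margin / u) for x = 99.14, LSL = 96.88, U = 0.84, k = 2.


u = U / k = 0.84 / 2 = 0.42
margin = |LSL - x| = |96.88 - 99.14| = 2.26
z = margin / u = 2.26 / 0.42
z = 5.3810

5.3810


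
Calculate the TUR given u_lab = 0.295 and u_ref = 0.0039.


TUR = u_lab / u_ref
= 0.295 / 0.0039
= 75.6410

75.6410


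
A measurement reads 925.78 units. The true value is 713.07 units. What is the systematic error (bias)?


Systematic error = measured - true
= 925.78 - 713.07
= 212.7100

212.7100


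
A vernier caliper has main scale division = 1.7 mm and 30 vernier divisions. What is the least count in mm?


LC = MSD / n_div
= 1.7 / 30
= 0.0567

0.0567


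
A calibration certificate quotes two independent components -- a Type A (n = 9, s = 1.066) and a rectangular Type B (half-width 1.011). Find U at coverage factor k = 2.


u_A = s / sqrt(n) = 1.066 / sqrt(9) = 0.35533333
u_B = half_width / sqrt(3) = 1.011 / sqrt(3) = 0.58370112
uc = sqrt(u_A^2 + u_B^2) = sqrt(0.35533333^2 + 0.58370112^2) = 0.68335113
U = k * uc = 2 * 0.68335113
U = 1.3667

1.3667


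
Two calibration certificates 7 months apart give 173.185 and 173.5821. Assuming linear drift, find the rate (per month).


rate = (v2 - v1) / months
= (173.5821 - 173.185) / 7
= 0.3971 / 7
= 0.0567

0.0567


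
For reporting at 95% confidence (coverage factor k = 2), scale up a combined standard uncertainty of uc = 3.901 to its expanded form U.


U = k * uc
U = 2 * 3.901
U = 7.8020

7.8020


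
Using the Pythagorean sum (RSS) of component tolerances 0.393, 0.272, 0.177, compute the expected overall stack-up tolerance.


RSS = sqrt(0.393^2 + 0.272^2 + 0.177^2)
= sqrt(0.259762)
= 0.5097

0.5097


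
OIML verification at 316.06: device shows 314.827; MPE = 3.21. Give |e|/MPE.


e = indication - reference = 314.827 - 316.06 = -1.2330
|e| = 1.2330
ratio = |e| / MPE = 1.2330 / 3.21
ratio = 0.3841

0.3841


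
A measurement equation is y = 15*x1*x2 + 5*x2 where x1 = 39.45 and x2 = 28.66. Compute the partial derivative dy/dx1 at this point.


y = 15*x1*x2 + 5*x2
dy/dx1 = 15*x2
Evaluate at x2 = 28.66: c1 = 15 * 28.66
c1 = 429.9000

429.9000


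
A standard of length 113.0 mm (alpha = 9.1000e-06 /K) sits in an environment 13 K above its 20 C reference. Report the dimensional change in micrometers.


dL = L * alpha * dT
= 113.0 * 9.1000e-06 * 13
= 0.0133679 mm
dL_um = 0.0133679 * 1000 = 13.3679 um

13.3679


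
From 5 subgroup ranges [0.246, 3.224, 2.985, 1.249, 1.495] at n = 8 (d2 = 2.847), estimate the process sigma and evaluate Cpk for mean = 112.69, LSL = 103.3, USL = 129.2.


R_bar = (0.246 + 3.224 + 2.985 + 1.249 + 1.495) / 5 = 1.8398
sigma = R_bar / d2 = 1.8398 / 2.847 = 0.6462241
Cp = (USL - LSL)/(6*sigma) = (129.2 - 103.3)/(6*0.6462241) = 6.6798
Cpu = (129.2 - 112.69)/(3*0.6462241) = 8.5161
Cpl = (112.69 - 103.3)/(3*0.6462241) = 4.8435
Cpk = min(Cpu, Cpl) = 4.8435

4.8435


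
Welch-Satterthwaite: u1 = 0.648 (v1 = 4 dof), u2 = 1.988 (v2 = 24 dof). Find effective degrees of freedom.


uc = sqrt(u1^2 + u2^2) = sqrt(0.648^2 + 1.988^2) = 2.0909443
v_eff = uc^4 / (u1^4/v1 + u2^4/v2)
= 2.0909443^4 / (0.648^4/4 + 1.988^4/24)
= 19.114804 / 0.69488993
v_eff = 27.5077

27.5077


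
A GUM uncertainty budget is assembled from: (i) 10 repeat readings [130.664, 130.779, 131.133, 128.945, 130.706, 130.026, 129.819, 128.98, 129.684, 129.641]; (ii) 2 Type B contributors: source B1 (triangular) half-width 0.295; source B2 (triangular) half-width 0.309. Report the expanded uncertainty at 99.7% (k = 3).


mean = (130.664 + 130.779 + 131.133 + 128.945 + 130.706 + 130.026 + 129.819 + 128.98 + 129.684 + 129.641) / 10 = 130.0377
s = sqrt(sum((x - mean)^2)/(n-1)) = 0.7623974
u_A = s / sqrt(n) = 0.7623974 / sqrt(10) = 0.24109123
u_B1 = 0.295 / sqrt(6) = 0.12043325
u_B2 = 0.309 / sqrt(6) = 0.12614872
uc = sqrt(0.24109123^2 + 0.12043325^2 + 0.12614872^2) = 0.29756117
U = k * uc = 3 * 0.29756117
U = 0.8927

0.8927


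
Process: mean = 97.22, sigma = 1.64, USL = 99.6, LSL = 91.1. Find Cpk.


Cpu = (USL - mean) / (3*sigma) = (99.6 - 97.22) / (3*1.64) = 0.4837
Cpl = (mean - LSL) / (3*sigma) = (97.22 - 91.1) / (3*1.64) = 1.2439
Cpk = min(Cpu, Cpl) = 0.4837

0.4837


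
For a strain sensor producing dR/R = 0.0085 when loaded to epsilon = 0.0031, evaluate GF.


GF = (dR/R) / epsilon
= 0.0085 / 0.0031
= 2.7419

2.7419


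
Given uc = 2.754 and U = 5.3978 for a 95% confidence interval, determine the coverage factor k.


k = U / uc
k = 5.3978 / 2.754
k = 1.96

1.96


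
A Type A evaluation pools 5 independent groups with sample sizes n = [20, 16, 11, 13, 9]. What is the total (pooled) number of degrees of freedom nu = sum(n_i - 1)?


nu = sum_i (n_i - 1)
nu = ((20 - 1) + (16 - 1) + (11 - 1) + (13 - 1) + (9 - 1))
nu = 19 + 15 + 10 + 12 + 8
nu = 64

64


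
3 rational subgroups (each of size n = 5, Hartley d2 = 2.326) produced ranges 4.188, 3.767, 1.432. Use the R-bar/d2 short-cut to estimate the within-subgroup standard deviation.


R_bar = (4.188 + 3.767 + 1.432) / 3
R_bar = 9.387 / 3 = 3.129
sigma_hat = R_bar / d2 = 3.129 / 2.326 = 1.3452

1.3452


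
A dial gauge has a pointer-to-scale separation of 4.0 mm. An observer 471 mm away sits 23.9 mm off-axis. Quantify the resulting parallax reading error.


error = h * offset / d
= 4.0 * 23.9 / 471
= 0.2030

0.2030


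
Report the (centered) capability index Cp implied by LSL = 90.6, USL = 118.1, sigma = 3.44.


Cp = (USL - LSL) / (6 * sigma)
= (118.1 - 90.6) / (6 * 3.44)
= 27.5000 / 20.6400
= 1.3324

1.3324


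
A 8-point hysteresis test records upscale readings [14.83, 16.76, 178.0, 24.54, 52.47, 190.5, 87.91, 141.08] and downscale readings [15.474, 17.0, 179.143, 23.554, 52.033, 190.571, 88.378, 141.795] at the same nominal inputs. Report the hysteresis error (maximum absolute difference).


|14.83 - 15.474| = 0.6440
|16.76 - 17.0| = 0.2400
|178.0 - 179.143| = 1.1430
|24.54 - 23.554| = 0.9860
|52.47 - 52.033| = 0.4370
|190.5 - 190.571| = 0.0710
|87.91 - 88.378| = 0.4680
|141.08 - 141.795| = 0.7150
hysteresis = max(diffs) = 1.1430

1.1430


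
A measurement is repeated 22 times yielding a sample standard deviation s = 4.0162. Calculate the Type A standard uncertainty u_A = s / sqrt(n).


u_A = s / sqrt(n)
u_A = 4.0162 / sqrt(22)
u_A = 4.0162 / 4.6904158
u_A = 0.8563

0.8563


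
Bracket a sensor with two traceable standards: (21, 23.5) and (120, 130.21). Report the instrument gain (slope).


slope = (y2 - y1) / (x2 - x1)
= (130.21 - 23.5) / (120 - 21)
= 106.7100 / 99
= 1.0779

1.0779


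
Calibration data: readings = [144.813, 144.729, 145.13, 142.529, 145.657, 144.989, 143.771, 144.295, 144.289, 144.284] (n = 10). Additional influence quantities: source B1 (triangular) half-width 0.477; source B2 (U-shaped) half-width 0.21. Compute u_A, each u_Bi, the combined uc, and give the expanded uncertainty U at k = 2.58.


mean = (144.813 + 144.729 + 145.13 + 142.529 + 145.657 + 144.989 + 143.771 + 144.295 + 144.289 + 144.284) / 10 = 144.4486
s = sqrt(sum((x - mean)^2)/(n-1)) = 0.85946653
u_A = s / sqrt(n) = 0.85946653 / sqrt(10) = 0.27178718
u_B1 = 0.477 / sqrt(6) = 0.19473443
u_B2 = 0.21 / sqrt(2) = 0.14849242
uc = sqrt(0.27178718^2 + 0.19473443^2 + 0.14849242^2) = 0.36584118
U = k * uc = 2.58 * 0.36584118
U = 0.9439

0.9439


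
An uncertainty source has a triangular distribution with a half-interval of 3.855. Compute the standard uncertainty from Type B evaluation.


u_B = half_width / sqrt(6)
u_B = 3.855 / 2.4494897
u_B = 1.5738

1.5738


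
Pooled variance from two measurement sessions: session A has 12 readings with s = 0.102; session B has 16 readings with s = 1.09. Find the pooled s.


s_p = sqrt(((n1-1)*s1^2 + (n2-1)*s2^2) / (n1+n2-2))
numerator = (12-1)*0.102^2 + (16-1)*1.09^2 = 0.114444 + 17.8215 = 17.935944
denominator = 12 + 16 - 2 = 26
s_p^2 = 17.935944 / 26 = 0.689844
s_p = sqrt(0.689844) = 0.8306

0.8306


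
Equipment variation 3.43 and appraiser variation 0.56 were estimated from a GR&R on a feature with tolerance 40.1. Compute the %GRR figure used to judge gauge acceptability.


GRR = sqrt(EV^2 + AV^2) = sqrt(3.43^2 + 0.56^2) = 3.4754136
%GRR = GRR / tol * 100 = 3.4754136 / 40.1 * 100
%GRR = 8.6669

8.6669


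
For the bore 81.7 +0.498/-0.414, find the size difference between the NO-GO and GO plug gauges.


GO = nominal - lower_tol (smallest hole = maximum material condition)
GO = 81.7 - 0.414 = 81.286
NO-GO = nominal + upper_tol (largest hole = least material condition)
NO-GO = 81.7 + 0.498 = 82.198
spread = NO-GO - GO = 82.198 - 81.286 = 0.9120

0.9120


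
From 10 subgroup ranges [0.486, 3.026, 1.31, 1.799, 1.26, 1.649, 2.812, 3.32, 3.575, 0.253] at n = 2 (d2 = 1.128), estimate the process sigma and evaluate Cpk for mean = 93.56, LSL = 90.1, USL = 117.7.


R_bar = (0.486 + 3.026 + 1.31 + 1.799 + 1.26 + 1.649 + 2.812 + 3.32 + 3.575 + 0.253) / 10 = 1.949
sigma = R_bar / d2 = 1.949 / 1.128 = 1.7278369
Cp = (USL - LSL)/(6*sigma) = (117.7 - 90.1)/(6*1.7278369) = 2.6623
Cpu = (117.7 - 93.56)/(3*1.7278369) = 4.6571
Cpl = (93.56 - 90.1)/(3*1.7278369) = 0.6675
Cpk = min(Cpu, Cpl) = 0.6675

0.6675


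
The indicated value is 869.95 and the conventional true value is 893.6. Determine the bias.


Systematic error = measured - true
= 869.95 - 893.6
= -23.6500

-23.6500


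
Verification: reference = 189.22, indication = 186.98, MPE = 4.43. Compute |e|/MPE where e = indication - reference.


e = indication - reference = 186.98 - 189.22 = -2.2400
|e| = 2.2400
ratio = |e| / MPE = 2.2400 / 4.43
ratio = 0.5056

0.5056


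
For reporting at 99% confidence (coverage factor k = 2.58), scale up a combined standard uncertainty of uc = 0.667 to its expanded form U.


U = k * uc
U = 2.58 * 0.667
U = 1.7209

1.7209


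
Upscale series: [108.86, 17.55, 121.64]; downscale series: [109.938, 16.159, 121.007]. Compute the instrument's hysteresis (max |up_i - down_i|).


|108.86 - 109.938| = 1.0780
|17.55 - 16.159| = 1.3910
|121.64 - 121.007| = 0.6330
hysteresis = max(diffs) = 1.3910

1.3910


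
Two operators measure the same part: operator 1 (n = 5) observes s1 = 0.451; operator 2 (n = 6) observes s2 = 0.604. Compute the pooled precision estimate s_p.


s_p = sqrt(((n1-1)*s1^2 + (n2-1)*s2^2) / (n1+n2-2))
numerator = (5-1)*0.451^2 + (6-1)*0.604^2 = 0.813604 + 1.82408 = 2.637684
denominator = 5 + 6 - 2 = 9
s_p^2 = 2.637684 / 9 = 0.293076
s_p = sqrt(0.293076) = 0.5414

0.5414


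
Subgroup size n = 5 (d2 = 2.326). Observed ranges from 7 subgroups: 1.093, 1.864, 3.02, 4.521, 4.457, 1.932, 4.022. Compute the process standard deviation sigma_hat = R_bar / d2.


R_bar = (1.093 + 1.864 + 3.02 + 4.521 + 4.457 + 1.932 + 4.022) / 7
R_bar = 20.909 / 7 = 2.987
sigma_hat = R_bar / d2 = 2.987 / 2.326 = 1.2842

1.2842


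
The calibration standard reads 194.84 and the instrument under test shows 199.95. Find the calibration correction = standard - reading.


Correction = standard - reading
= 194.84 - 199.95
= -5.1100

-5.1100


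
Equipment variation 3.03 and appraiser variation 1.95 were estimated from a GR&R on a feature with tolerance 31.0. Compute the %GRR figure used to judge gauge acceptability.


GRR = sqrt(EV^2 + AV^2) = sqrt(3.03^2 + 1.95^2) = 3.6032485
%GRR = GRR / tol * 100 = 3.6032485 / 31.0 * 100
%GRR = 11.6234

11.6234


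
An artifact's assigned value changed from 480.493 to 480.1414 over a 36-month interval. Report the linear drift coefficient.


rate = (v2 - v1) / months
= (480.1414 - 480.493) / 36
= -0.3516 / 36
= -0.0098

-0.0098


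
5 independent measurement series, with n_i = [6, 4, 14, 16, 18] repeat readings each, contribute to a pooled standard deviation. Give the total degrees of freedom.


nu = sum_i (n_i - 1)
nu = ((6 - 1) + (4 - 1) + (14 - 1) + (16 - 1) + (18 - 1))
nu = 5 + 3 + 13 + 15 + 17
nu = 53

53


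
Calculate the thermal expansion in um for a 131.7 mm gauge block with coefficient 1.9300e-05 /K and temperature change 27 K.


dL = L * alpha * dT
= 131.7 * 1.9300e-05 * 27
= 0.0686289 mm
dL_um = 0.0686289 * 1000 = 68.6289 um

68.6289


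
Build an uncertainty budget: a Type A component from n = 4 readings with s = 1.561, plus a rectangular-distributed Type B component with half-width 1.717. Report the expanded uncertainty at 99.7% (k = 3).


u_A = s / sqrt(n) = 1.561 / sqrt(4) = 0.7805
u_B = half_width / sqrt(3) = 1.717 / sqrt(3) = 0.99131041
uc = sqrt(u_A^2 + u_B^2) = sqrt(0.7805^2 + 0.99131041^2) = 1.2616959
U = k * uc = 3 * 1.2616959
U = 3.7851

3.7851


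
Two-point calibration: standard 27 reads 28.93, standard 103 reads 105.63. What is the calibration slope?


slope = (y2 - y1) / (x2 - x1)
= (105.63 - 28.93) / (103 - 27)
= 76.7000 / 76
= 1.0092

1.0092


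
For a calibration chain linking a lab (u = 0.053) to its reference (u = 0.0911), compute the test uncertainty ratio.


TUR = u_lab / u_ref
= 0.053 / 0.0911
= 0.5818

0.5818


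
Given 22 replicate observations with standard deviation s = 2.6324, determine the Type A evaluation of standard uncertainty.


u_A = s / sqrt(n)
u_A = 2.6324 / sqrt(22)
u_A = 2.6324 / 4.6904158
u_A = 0.5612

0.5612


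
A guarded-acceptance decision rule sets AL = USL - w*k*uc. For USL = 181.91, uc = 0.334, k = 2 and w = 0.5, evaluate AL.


U = k * uc = 2 * 0.334 = 0.668
guard band g = w * U = 0.5 * 0.668 = 0.334
AL = USL - g = 181.91 - 0.334
AL = 181.5760

181.5760


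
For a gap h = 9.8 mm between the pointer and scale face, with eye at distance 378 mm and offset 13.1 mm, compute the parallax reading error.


error = h * offset / d
= 9.8 * 13.1 / 378
= 0.3396

0.3396


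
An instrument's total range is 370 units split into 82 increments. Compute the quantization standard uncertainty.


resolution = range / divisions
resolution = 370 / 82 = 4.5121951
u_res = resolution / (2*sqrt(3))
u_res = 4.5121951 / 3.4641016
u_res = 1.3026

1.3026


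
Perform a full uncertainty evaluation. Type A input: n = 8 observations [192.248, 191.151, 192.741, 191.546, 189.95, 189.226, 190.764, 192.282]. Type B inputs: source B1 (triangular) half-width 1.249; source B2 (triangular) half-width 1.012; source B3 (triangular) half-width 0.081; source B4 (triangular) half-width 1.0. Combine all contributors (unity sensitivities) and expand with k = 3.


mean = (192.248 + 191.151 + 192.741 + 191.546 + 189.95 + 189.226 + 190.764 + 192.282) / 8 = 191.2385
s = sqrt(sum((x - mean)^2)/(n-1)) = 1.2190887
u_A = s / sqrt(n) = 1.2190887 / sqrt(8) = 0.43101294
u_B1 = 1.249 / sqrt(6) = 0.50990211
u_B2 = 1.012 / sqrt(6) = 0.41314727
u_B3 = 0.081 / sqrt(6) = 0.033068112
u_B4 = 1.0 / sqrt(6) = 0.40824829
uc = sqrt(0.43101294^2 + 0.50990211^2 + 0.41314727^2 + 0.033068112^2 + 0.40824829^2) = 0.88556375
U = k * uc = 3 * 0.88556375
U = 2.6567

2.6567


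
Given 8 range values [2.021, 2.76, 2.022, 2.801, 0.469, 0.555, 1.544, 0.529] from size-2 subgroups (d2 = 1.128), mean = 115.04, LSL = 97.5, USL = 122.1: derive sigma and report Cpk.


R_bar = (2.021 + 2.76 + 2.022 + 2.801 + 0.469 + 0.555 + 1.544 + 0.529) / 8 = 1.587625
sigma = R_bar / d2 = 1.587625 / 1.128 = 1.407469
Cp = (USL - LSL)/(6*sigma) = (122.1 - 97.5)/(6*1.407469) = 2.9130
Cpu = (122.1 - 115.04)/(3*1.407469) = 1.6720
Cpl = (115.04 - 97.5)/(3*1.407469) = 4.1540
Cpk = min(Cpu, Cpl) = 1.6720

1.6720


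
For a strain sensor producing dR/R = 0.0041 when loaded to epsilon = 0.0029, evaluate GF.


GF = (dR/R) / epsilon
= 0.0041 / 0.0029
= 1.4138

1.4138


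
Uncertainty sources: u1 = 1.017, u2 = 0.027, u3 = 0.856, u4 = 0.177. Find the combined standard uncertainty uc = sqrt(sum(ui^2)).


uc = sqrt(1.017^2 + 0.027^2 + 0.856^2 + 0.177^2)
uc = sqrt(1.799083)
uc = 1.3413

1.3413


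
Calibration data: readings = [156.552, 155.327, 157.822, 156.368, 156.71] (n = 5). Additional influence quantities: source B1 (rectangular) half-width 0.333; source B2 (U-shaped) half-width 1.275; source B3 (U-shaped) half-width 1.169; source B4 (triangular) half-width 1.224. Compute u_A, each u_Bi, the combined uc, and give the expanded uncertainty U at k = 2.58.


mean = (156.552 + 155.327 + 157.822 + 156.368 + 156.71) / 5 = 156.5558
s = sqrt(sum((x - mean)^2)/(n-1)) = 0.89054377
u_A = s / sqrt(n) = 0.89054377 / sqrt(5) = 0.39826328
u_B1 = 0.333 / sqrt(3) = 0.19225764
u_B2 = 1.275 / sqrt(2) = 0.90156115
u_B3 = 1.169 / sqrt(2) = 0.82660783
u_B4 = 1.224 / sqrt(6) = 0.49969591
uc = sqrt(0.39826328^2 + 0.19225764^2 + 0.90156115^2 + 0.82660783^2 + 0.49969591^2) = 1.393329
U = k * uc = 2.58 * 1.393329
U = 3.5948

3.5948


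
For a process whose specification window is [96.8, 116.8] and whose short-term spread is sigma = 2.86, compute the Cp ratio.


Cp = (USL - LSL) / (6 * sigma)
= (116.8 - 96.8) / (6 * 2.86)
= 20.0000 / 17.1600
= 1.1655

1.1655


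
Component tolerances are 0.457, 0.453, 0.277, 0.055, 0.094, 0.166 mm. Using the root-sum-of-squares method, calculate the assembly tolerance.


RSS = sqrt(0.457^2 + 0.453^2 + 0.277^2 + 0.055^2 + 0.094^2 + 0.166^2)
= sqrt(0.530204)
= 0.7282

0.7282


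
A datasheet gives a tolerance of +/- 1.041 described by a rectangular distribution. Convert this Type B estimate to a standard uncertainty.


u_B = half_width / sqrt(3)
u_B = 1.041 / 1.7320508
u_B = 0.6010

0.6010


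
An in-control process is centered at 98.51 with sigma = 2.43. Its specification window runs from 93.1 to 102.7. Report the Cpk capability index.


Cpu = (USL - mean) / (3*sigma) = (102.7 - 98.51) / (3*2.43) = 0.5748
Cpl = (mean - LSL) / (3*sigma) = (98.51 - 93.1) / (3*2.43) = 0.7421
Cpk = min(Cpu, Cpl) = 0.5748

0.5748


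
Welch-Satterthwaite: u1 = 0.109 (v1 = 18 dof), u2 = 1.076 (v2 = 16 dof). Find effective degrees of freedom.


uc = sqrt(u1^2 + u2^2) = sqrt(0.109^2 + 1.076^2) = 1.0815068
v_eff = uc^4 / (u1^4/v1 + u2^4/v2)
= 1.0815068^4 / (0.109^4/18 + 1.076^4/16)
= 1.3680974 / 0.083785671
v_eff = 16.3285

16.3285


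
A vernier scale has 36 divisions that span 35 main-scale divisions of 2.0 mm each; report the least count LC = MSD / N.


LC = MSD / n_div
= 2.0 / 36
= 0.0556

0.0556


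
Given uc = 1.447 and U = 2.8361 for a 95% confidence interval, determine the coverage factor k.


k = U / uc
k = 2.8361 / 1.447
k = 1.96

1.96


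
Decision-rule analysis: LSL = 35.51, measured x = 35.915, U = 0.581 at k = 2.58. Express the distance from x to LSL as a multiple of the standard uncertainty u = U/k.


u = U / k = 0.581 / 2.58 = 0.2251938
margin = |LSL - x| = |35.51 - 35.915| = 0.405
z = margin / u = 0.405 / 0.2251938
z = 1.7985

1.7985


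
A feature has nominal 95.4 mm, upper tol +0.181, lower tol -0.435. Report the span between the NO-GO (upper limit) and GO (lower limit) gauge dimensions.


GO = nominal - lower_tol (smallest hole = maximum material condition)
GO = 95.4 - 0.435 = 94.965
NO-GO = nominal + upper_tol (largest hole = least material condition)
NO-GO = 95.4 + 0.181 = 95.581
spread = NO-GO - GO = 95.581 - 94.965 = 0.6160

0.6160


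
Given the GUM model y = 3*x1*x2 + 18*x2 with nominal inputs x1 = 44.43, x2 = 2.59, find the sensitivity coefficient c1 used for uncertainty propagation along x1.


y = 3*x1*x2 + 18*x2
dy/dx1 = 3*x2
Evaluate at x2 = 2.59: c1 = 3 * 2.59
c1 = 7.7700

7.7700


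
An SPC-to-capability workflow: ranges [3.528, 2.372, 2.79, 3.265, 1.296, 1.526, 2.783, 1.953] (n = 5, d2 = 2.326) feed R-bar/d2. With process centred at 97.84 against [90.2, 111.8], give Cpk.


R_bar = (3.528 + 2.372 + 2.79 + 3.265 + 1.296 + 1.526 + 2.783 + 1.953) / 8 = 2.439125
sigma = R_bar / d2 = 2.439125 / 2.326 = 1.048635
Cp = (USL - LSL)/(6*sigma) = (111.8 - 90.2)/(6*1.048635) = 3.4330
Cpu = (111.8 - 97.84)/(3*1.048635) = 4.4375
Cpl = (97.84 - 90.2)/(3*1.048635) = 2.4286
Cpk = min(Cpu, Cpl) = 2.4286

2.4286


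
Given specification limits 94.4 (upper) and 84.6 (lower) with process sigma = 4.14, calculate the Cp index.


Cp = (USL - LSL) / (6 * sigma)
= (94.4 - 84.6) / (6 * 4.14)
= 9.8000 / 24.8400
= 0.3945

0.3945


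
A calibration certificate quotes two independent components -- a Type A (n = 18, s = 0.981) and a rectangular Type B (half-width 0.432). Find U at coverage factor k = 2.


u_A = s / sqrt(n) = 0.981 / sqrt(18) = 0.23122392
u_B = half_width / sqrt(3) = 0.432 / sqrt(3) = 0.24941532
uc = sqrt(u_A^2 + u_B^2) = sqrt(0.23122392^2 + 0.24941532^2) = 0.34010661
U = k * uc = 2 * 0.34010661
U = 0.6802

0.6802


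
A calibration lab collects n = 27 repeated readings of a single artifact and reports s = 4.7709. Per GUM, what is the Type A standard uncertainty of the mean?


u_A = s / sqrt(n)
u_A = 4.7709 / sqrt(27)
u_A = 4.7709 / 5.1961524
u_A = 0.9182

0.9182


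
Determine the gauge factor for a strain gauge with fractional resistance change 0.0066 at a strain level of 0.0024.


GF = (dR/R) / epsilon
= 0.0066 / 0.0024
= 2.7500

2.7500


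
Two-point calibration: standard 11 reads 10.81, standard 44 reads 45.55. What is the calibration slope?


slope = (y2 - y1) / (x2 - x1)
= (45.55 - 10.81) / (44 - 11)
= 34.7400 / 33
= 1.0527

1.0527


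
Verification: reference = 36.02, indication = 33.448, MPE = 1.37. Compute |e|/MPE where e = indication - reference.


e = indication - reference = 33.448 - 36.02 = -2.5720
|e| = 2.5720
ratio = |e| / MPE = 2.5720 / 1.37
ratio = 1.8774

1.8774


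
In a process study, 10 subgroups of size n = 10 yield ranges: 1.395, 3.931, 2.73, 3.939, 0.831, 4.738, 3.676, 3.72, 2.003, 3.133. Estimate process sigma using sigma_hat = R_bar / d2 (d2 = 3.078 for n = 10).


R_bar = (1.395 + 3.931 + 2.73 + 3.939 + 0.831 + 4.738 + 3.676 + 3.72 + 2.003 + 3.133) / 10
R_bar = 30.096 / 10 = 3.0096
sigma_hat = R_bar / d2 = 3.0096 / 3.078 = 0.9778

0.9778


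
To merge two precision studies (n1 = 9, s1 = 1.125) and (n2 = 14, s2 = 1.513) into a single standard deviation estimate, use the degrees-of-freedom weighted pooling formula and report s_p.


s_p = sqrt(((n1-1)*s1^2 + (n2-1)*s2^2) / (n1+n2-2))
numerator = (9-1)*1.125^2 + (14-1)*1.513^2 = 10.125 + 29.759197 = 39.884197
denominator = 9 + 14 - 2 = 21
s_p^2 = 39.884197 / 21 = 1.8992475
s_p = sqrt(1.8992475) = 1.3781

1.3781


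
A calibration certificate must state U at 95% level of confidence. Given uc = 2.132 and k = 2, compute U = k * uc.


U = k * uc
U = 2 * 2.132
U = 4.2640

4.2640


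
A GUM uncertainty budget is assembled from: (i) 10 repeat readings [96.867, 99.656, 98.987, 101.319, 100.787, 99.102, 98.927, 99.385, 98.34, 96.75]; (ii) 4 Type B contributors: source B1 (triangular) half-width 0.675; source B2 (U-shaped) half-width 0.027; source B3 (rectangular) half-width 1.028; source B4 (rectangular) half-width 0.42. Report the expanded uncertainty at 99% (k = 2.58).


mean = (96.867 + 99.656 + 98.987 + 101.319 + 100.787 + 99.102 + 98.927 + 99.385 + 98.34 + 96.75) / 10 = 99.012
s = sqrt(sum((x - mean)^2)/(n-1)) = 1.4610476
u_A = s / sqrt(n) = 1.4610476 / sqrt(10) = 0.46202382
u_B1 = 0.675 / sqrt(6) = 0.2755676
u_B2 = 0.027 / sqrt(2) = 0.019091883
u_B3 = 1.028 / sqrt(3) = 0.59351608
u_B4 = 0.42 / sqrt(3) = 0.24248711
uc = sqrt(0.46202382^2 + 0.2755676^2 + 0.019091883^2 + 0.59351608^2 + 0.24248711^2) = 0.83715551
U = k * uc = 2.58 * 0.83715551
U = 2.1599

2.1599


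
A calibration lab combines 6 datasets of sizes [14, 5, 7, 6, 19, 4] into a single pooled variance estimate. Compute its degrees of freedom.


nu = sum_i (n_i - 1)
nu = ((14 - 1) + (5 - 1) + (7 - 1) + (6 - 1) + (19 - 1) + (4 - 1))
nu = 13 + 4 + 6 + 5 + 18 + 3
nu = 49

49


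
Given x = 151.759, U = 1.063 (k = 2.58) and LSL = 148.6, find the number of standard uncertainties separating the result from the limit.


u = U / k = 1.063 / 2.58 = 0.4120155
margin = |LSL - x| = |148.6 - 151.759| = 3.159
z = margin / u = 3.159 / 0.4120155
z = 7.6672

7.6672


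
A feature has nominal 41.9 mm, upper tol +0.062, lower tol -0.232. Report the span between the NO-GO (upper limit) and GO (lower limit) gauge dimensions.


GO = nominal - lower_tol (smallest hole = maximum material condition)
GO = 41.9 - 0.232 = 41.668
NO-GO = nominal + upper_tol (largest hole = least material condition)
NO-GO = 41.9 + 0.062 = 41.962
spread = NO-GO - GO = 41.962 - 41.668 = 0.2940

0.2940


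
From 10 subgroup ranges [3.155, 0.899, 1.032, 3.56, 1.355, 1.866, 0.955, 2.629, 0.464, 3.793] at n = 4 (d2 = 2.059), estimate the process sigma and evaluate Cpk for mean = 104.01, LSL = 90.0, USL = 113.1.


R_bar = (3.155 + 0.899 + 1.032 + 3.56 + 1.355 + 1.866 + 0.955 + 2.629 + 0.464 + 3.793) / 10 = 1.9708
sigma = R_bar / d2 = 1.9708 / 2.059 = 0.95716367
Cp = (USL - LSL)/(6*sigma) = (113.1 - 90.0)/(6*0.95716367) = 4.0223
Cpu = (113.1 - 104.01)/(3*0.95716367) = 3.1656
Cpl = (104.01 - 90.0)/(3*0.95716367) = 4.8790
Cpk = min(Cpu, Cpl) = 3.1656

3.1656


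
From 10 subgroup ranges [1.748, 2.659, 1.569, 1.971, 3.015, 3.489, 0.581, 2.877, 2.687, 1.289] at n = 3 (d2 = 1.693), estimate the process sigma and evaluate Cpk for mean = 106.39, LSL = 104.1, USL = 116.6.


R_bar = (1.748 + 2.659 + 1.569 + 1.971 + 3.015 + 3.489 + 0.581 + 2.877 + 2.687 + 1.289) / 10 = 2.1885
sigma = R_bar / d2 = 2.1885 / 1.693 = 1.2926757
Cp = (USL - LSL)/(6*sigma) = (116.6 - 104.1)/(6*1.2926757) = 1.6116
Cpu = (116.6 - 106.39)/(3*1.2926757) = 2.6328
Cpl = (106.39 - 104.1)/(3*1.2926757) = 0.5905
Cpk = min(Cpu, Cpl) = 0.5905

0.5905


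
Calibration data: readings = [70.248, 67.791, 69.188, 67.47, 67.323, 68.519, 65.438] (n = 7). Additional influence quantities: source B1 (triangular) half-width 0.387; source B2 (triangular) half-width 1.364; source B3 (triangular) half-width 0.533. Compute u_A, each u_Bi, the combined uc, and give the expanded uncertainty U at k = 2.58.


mean = (70.248 + 67.791 + 69.188 + 67.47 + 67.323 + 68.519 + 65.438) / 7 = 67.99671429
s = sqrt(sum((x - mean)^2)/(n-1)) = 1.5319316
u_A = s / sqrt(n) = 1.5319316 / sqrt(7) = 0.57901572
u_B1 = 0.387 / sqrt(6) = 0.15799209
u_B2 = 1.364 / sqrt(6) = 0.55685067
u_B3 = 0.533 / sqrt(6) = 0.21759634
uc = sqrt(0.57901572^2 + 0.15799209^2 + 0.55685067^2 + 0.21759634^2) = 0.84714316
U = k * uc = 2.58 * 0.84714316
U = 2.1856

2.1856


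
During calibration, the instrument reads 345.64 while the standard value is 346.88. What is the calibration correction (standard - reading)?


Correction = standard - reading
= 346.88 - 345.64
= 1.2400

1.2400


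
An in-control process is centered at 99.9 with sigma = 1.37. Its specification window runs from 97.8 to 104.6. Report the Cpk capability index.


Cpu = (USL - mean) / (3*sigma) = (104.6 - 99.9) / (3*1.37) = 1.1436
Cpl = (mean - LSL) / (3*sigma) = (99.9 - 97.8) / (3*1.37) = 0.5109
Cpk = min(Cpu, Cpl) = 0.5109

0.5109


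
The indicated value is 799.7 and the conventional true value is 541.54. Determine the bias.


Systematic error = measured - true
= 799.7 - 541.54
= 258.1600

258.1600


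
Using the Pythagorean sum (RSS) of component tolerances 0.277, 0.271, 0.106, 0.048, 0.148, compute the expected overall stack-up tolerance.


RSS = sqrt(0.277^2 + 0.271^2 + 0.106^2 + 0.048^2 + 0.148^2)
= sqrt(0.185614)
= 0.4308

0.4308


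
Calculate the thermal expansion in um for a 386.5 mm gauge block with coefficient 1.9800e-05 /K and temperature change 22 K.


dL = L * alpha * dT
= 386.5 * 1.9800e-05 * 22
= 0.1683594 mm
dL_um = 0.1683594 * 1000 = 168.3594 um

168.3594


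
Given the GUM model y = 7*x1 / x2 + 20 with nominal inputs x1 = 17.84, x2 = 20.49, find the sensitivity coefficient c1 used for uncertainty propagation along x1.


y = 7*x1 / x2 + 20
dy/dx1 = 7/x2
Evaluate at x2 = 20.49: c1 = 7 / 20.49
c1 = 0.3416

0.3416


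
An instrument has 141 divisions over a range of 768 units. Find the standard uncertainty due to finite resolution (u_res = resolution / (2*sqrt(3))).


resolution = range / divisions
resolution = 768 / 141 = 5.4468085
u_res = resolution / (2*sqrt(3))
u_res = 5.4468085 / 3.4641016
u_res = 1.5724

1.5724


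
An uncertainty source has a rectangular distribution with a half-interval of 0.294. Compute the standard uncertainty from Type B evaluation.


u_B = half_width / sqrt(3)
u_B = 0.294 / 1.7320508
u_B = 0.1697

0.1697


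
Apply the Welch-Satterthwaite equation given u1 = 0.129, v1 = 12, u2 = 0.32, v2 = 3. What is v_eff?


uc = sqrt(u1^2 + u2^2) = sqrt(0.129^2 + 0.32^2) = 0.34502319
v_eff = uc^4 / (u1^4/v1 + u2^4/v2)
= 0.34502319^4 / (0.129^4/12 + 0.32^4/3)
= 0.01417076 / 0.0035183302
v_eff = 4.0277

4.0277


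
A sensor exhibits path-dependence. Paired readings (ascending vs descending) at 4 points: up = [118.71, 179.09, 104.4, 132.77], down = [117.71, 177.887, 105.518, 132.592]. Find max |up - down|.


|118.71 - 117.71| = 1.0000
|179.09 - 177.887| = 1.2030
|104.4 - 105.518| = 1.1180
|132.77 - 132.592| = 0.1780
hysteresis = max(diffs) = 1.2030

1.2030


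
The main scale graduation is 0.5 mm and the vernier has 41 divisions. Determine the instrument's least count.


LC = MSD / n_div
= 0.5 / 41
= 0.0122

0.0122


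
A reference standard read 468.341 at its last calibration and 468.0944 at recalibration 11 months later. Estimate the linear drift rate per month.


rate = (v2 - v1) / months
= (468.0944 - 468.341) / 11
= -0.2466 / 11
= -0.0224

-0.0224


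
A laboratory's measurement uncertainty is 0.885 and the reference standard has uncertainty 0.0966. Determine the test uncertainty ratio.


TUR = u_lab / u_ref
= 0.885 / 0.0966
= 9.1615

9.1615


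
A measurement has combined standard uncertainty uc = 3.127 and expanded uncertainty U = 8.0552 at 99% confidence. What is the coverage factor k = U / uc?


k = U / uc
k = 8.0552 / 3.127
k = 2.576

2.576


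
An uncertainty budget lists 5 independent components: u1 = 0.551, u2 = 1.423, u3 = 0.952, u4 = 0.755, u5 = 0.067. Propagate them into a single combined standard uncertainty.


uc = sqrt(0.551^2 + 1.423^2 + 0.952^2 + 0.755^2 + 0.067^2)
uc = sqrt(3.809348)
uc = 1.9518

1.9518


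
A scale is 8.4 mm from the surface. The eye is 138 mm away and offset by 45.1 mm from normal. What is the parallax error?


error = h * offset / d
= 8.4 * 45.1 / 138
= 2.7452

2.7452


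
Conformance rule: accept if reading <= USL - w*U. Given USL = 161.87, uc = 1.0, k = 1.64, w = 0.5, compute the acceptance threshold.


U = k * uc = 1.64 * 1.0 = 1.64
guard band g = w * U = 0.5 * 1.64 = 0.82
AL = USL - g = 161.87 - 0.82
AL = 161.0500

161.0500


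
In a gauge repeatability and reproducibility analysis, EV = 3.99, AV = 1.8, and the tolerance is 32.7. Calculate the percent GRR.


GRR = sqrt(EV^2 + AV^2) = sqrt(3.99^2 + 1.8^2) = 4.3772251
%GRR = GRR / tol * 100 = 4.3772251 / 32.7 * 100
%GRR = 13.3860

13.3860


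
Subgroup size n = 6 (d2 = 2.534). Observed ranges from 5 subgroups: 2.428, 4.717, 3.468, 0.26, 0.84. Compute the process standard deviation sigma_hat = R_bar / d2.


R_bar = (2.428 + 4.717 + 3.468 + 0.26 + 0.84) / 5
R_bar = 11.713 / 5 = 2.3426
sigma_hat = R_bar / d2 = 2.3426 / 2.534 = 0.9245

0.9245


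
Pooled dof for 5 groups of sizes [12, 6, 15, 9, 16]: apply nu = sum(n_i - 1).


nu = sum_i (n_i - 1)
nu = ((12 - 1) + (6 - 1) + (15 - 1) + (9 - 1) + (16 - 1))
nu = 11 + 5 + 14 + 8 + 15
nu = 53

53


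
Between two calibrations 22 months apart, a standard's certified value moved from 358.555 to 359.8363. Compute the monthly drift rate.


rate = (v2 - v1) / months
= (359.8363 - 358.555) / 22
= 1.2813 / 22
= 0.0582

0.0582


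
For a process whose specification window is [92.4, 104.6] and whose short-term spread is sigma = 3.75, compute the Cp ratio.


Cp = (USL - LSL) / (6 * sigma)
= (104.6 - 92.4) / (6 * 3.75)
= 12.2000 / 22.5000
= 0.5422

0.5422


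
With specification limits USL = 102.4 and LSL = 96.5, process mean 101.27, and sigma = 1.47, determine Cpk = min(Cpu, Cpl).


Cpu = (USL - mean) / (3*sigma) = (102.4 - 101.27) / (3*1.47) = 0.2562
Cpl = (mean - LSL) / (3*sigma) = (101.27 - 96.5) / (3*1.47) = 1.0816
Cpk = min(Cpu, Cpl) = 0.2562

0.2562


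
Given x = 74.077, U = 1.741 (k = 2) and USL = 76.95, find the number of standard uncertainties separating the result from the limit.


u = U / k = 1.741 / 2 = 0.8705
margin = |USL - x| = |76.95 - 74.077| = 2.873
z = margin / u = 2.873 / 0.8705
z = 3.3004

3.3004


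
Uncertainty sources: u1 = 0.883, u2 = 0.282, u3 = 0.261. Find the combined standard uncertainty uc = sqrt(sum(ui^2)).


uc = sqrt(0.883^2 + 0.282^2 + 0.261^2)
uc = sqrt(0.927334)
uc = 0.9630

0.9630


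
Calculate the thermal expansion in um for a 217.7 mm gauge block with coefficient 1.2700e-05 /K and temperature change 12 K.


dL = L * alpha * dT
= 217.7 * 1.2700e-05 * 12
= 0.0331775 mm
dL_um = 0.0331775 * 1000 = 33.1775 um

33.1775


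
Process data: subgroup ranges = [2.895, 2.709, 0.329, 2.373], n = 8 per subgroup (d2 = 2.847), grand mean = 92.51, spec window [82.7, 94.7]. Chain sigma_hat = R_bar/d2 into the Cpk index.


R_bar = (2.895 + 2.709 + 0.329 + 2.373) / 4 = 2.0765
sigma = R_bar / d2 = 2.0765 / 2.847 = 0.72936424
Cp = (USL - LSL)/(6*sigma) = (94.7 - 82.7)/(6*0.72936424) = 2.7421
Cpu = (94.7 - 92.51)/(3*0.72936424) = 1.0009
Cpl = (92.51 - 82.7)/(3*0.72936424) = 4.4834
Cpk = min(Cpu, Cpl) = 1.0009

1.0009


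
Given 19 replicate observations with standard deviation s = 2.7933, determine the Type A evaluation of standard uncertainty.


u_A = s / sqrt(n)
u_A = 2.7933 / sqrt(19)
u_A = 2.7933 / 4.3588989
u_A = 0.6408

0.6408


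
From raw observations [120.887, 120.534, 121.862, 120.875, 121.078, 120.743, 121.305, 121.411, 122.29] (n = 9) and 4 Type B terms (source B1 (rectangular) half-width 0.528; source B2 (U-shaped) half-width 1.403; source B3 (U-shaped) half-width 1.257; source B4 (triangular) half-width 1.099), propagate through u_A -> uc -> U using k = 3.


mean = (120.887 + 120.534 + 121.862 + 120.875 + 121.078 + 120.743 + 121.305 + 121.411 + 122.29) / 9 = 121.2205556
s = sqrt(sum((x - mean)^2)/(n-1)) = 0.56446548
u_A = s / sqrt(n) = 0.56446548 / sqrt(9) = 0.18815516
u_B1 = 0.528 / sqrt(3) = 0.30484094
u_B2 = 1.403 / sqrt(2) = 0.99207081
u_B3 = 1.257 / sqrt(2) = 0.88883322
u_B4 = 1.099 / sqrt(6) = 0.44866487
uc = sqrt(0.18815516^2 + 0.30484094^2 + 0.99207081^2 + 0.88883322^2 + 0.44866487^2) = 1.4504687
U = k * uc = 3 * 1.4504687
U = 4.3514

4.3514


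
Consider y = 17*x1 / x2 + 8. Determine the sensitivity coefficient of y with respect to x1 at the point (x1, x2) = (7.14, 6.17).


y = 17*x1 / x2 + 8
dy/dx1 = 17/x2
Evaluate at x2 = 6.17: c1 = 17 / 6.17
c1 = 2.7553

2.7553


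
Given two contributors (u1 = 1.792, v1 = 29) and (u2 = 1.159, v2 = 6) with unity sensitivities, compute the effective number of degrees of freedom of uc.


uc = sqrt(u1^2 + u2^2) = sqrt(1.792^2 + 1.159^2) = 2.134138
v_eff = uc^4 / (u1^4/v1 + u2^4/v2)
= 2.134138^4 / (1.792^4/29 + 1.159^4/6)
= 20.74388 / 0.65632765
v_eff = 31.6060

31.6060


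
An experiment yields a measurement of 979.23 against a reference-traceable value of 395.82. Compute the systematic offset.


Systematic error = measured - true
= 979.23 - 395.82
= 583.4100

583.4100


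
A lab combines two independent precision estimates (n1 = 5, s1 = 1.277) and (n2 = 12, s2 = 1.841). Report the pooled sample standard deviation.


s_p = sqrt(((n1-1)*s1^2 + (n2-1)*s2^2) / (n1+n2-2))
numerator = (5-1)*1.277^2 + (12-1)*1.841^2 = 6.522916 + 37.282091 = 43.805007
denominator = 5 + 12 - 2 = 15
s_p^2 = 43.805007 / 15 = 2.9203338
s_p = sqrt(2.9203338) = 1.7089

1.7089


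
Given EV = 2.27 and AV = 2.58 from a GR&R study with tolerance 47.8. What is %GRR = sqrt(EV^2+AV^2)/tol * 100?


GRR = sqrt(EV^2 + AV^2) = sqrt(2.27^2 + 2.58^2) = 3.4364662
%GRR = GRR / tol * 100 = 3.4364662 / 47.8 * 100
%GRR = 7.1893

7.1893


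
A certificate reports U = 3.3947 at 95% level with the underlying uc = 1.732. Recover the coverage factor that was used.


k = U / uc
k = 3.3947 / 1.732
k = 1.96

1.96


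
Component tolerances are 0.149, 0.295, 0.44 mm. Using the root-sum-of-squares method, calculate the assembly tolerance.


RSS = sqrt(0.149^2 + 0.295^2 + 0.44^2)
= sqrt(0.302826)
= 0.5503

0.5503


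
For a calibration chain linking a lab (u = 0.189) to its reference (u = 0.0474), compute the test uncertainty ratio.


TUR = u_lab / u_ref
= 0.189 / 0.0474
= 3.9873

3.9873


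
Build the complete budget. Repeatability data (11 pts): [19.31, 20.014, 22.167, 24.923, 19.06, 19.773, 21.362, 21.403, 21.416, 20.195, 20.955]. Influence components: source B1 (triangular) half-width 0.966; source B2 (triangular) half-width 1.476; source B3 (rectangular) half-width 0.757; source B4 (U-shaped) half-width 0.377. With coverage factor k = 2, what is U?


mean = (19.31 + 20.014 + 22.167 + 24.923 + 19.06 + 19.773 + 21.362 + 21.403 + 21.416 + 20.195 + 20.955) / 11 = 20.96163636
s = sqrt(sum((x - mean)^2)/(n-1)) = 1.6416337
u_A = s / sqrt(n) = 1.6416337 / sqrt(11) = 0.49497118
u_B1 = 0.966 / sqrt(6) = 0.39436785
u_B2 = 1.476 / sqrt(6) = 0.60257448
u_B3 = 0.757 / sqrt(3) = 0.43705415
u_B4 = 0.377 / sqrt(2) = 0.26657926
uc = sqrt(0.49497118^2 + 0.39436785^2 + 0.60257448^2 + 0.43705415^2 + 0.26657926^2) = 1.0127681
U = k * uc = 2 * 1.0127681
U = 2.0255

2.0255


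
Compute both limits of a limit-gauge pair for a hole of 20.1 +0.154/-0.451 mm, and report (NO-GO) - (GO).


GO = nominal - lower_tol (smallest hole = maximum material condition)
GO = 20.1 - 0.451 = 19.649
NO-GO = nominal + upper_tol (largest hole = least material condition)
NO-GO = 20.1 + 0.154 = 20.254
spread = NO-GO - GO = 20.254 - 19.649 = 0.6050

0.6050


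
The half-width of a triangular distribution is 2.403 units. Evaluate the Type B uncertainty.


u_B = half_width / sqrt(6)
u_B = 2.403 / 2.4494897
u_B = 0.9810

0.9810


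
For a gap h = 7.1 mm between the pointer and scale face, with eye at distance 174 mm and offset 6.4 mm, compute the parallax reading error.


error = h * offset / d
= 7.1 * 6.4 / 174
= 0.2611

0.2611


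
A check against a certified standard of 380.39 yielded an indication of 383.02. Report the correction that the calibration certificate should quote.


Correction = standard - reading
= 380.39 - 383.02
= -2.6300

-2.6300


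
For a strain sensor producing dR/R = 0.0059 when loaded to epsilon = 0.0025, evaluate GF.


GF = (dR/R) / epsilon
= 0.0059 / 0.0025
= 2.3600

2.3600


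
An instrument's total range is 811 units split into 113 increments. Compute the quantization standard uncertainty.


resolution = range / divisions
resolution = 811 / 113 = 7.1769912
u_res = resolution / (2*sqrt(3))
u_res = 7.1769912 / 3.4641016
u_res = 2.0718

2.0718


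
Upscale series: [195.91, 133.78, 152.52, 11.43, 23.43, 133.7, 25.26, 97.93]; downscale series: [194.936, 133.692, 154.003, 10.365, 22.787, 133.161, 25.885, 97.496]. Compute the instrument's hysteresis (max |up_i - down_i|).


|195.91 - 194.936| = 0.9740
|133.78 - 133.692| = 0.0880
|152.52 - 154.003| = 1.4830
|11.43 - 10.365| = 1.0650
|23.43 - 22.787| = 0.6430
|133.7 - 133.161| = 0.5390
|25.26 - 25.885| = 0.6250
|97.93 - 97.496| = 0.4340
hysteresis = max(diffs) = 1.4830

1.4830
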